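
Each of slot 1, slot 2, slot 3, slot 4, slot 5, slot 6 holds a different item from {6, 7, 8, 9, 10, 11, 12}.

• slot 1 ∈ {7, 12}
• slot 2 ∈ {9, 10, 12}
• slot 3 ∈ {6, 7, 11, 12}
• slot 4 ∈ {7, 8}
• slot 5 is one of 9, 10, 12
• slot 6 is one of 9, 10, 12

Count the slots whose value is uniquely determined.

slot 2, slot 5, slot 6 share exactly the 3 values {9, 10, 12}; by pigeonhole those values go to them, so strike 9, 10, 12 from slot 1, slot 3.
slot 1's domain is down to {7}, so slot 1 = 7. Eliminate 7 elsewhere: slot 3, slot 4.
That leaves slot 4 = 8.
Determined: slot 1=7, slot 4=8. The other slots each still have more than one consistent value. That makes 2.

2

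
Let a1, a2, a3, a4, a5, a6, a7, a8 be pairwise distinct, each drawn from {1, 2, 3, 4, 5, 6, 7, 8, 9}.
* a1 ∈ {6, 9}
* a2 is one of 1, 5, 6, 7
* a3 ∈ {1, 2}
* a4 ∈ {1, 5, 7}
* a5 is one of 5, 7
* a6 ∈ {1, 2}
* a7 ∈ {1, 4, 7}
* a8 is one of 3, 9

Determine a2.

6

Among the 8 variables, 3 fits only a8 (and all 8 values in {1, 2, 3, 4, 5, 6, 7, 9} must be used), so a8 = 3.
The 7 still-open variables together cover exactly {1, 2, 4, 5, 6, 7, 9} — 7 values for 7 variables — and 4 appears only in a7's list, so a7 = 4.
The 6 still-open variables draw from only 6 values {1, 2, 5, 6, 7, 9}, so each is used; only a1 can be 9, hence a1 = 9.
The 5 still-open variables draw from only 5 values {1, 2, 5, 6, 7}, so each is used; only a2 can be 6, hence a2 = 6.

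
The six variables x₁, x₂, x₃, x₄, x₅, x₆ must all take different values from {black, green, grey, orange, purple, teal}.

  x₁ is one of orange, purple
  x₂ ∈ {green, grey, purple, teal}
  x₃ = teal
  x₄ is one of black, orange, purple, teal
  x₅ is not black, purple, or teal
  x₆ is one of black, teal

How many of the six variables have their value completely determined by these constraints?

x₃ has just one choice, so x₃ = teal. Eliminate teal elsewhere: x₂, x₄, x₆.
x₆ must be black (only option left). Strike black from x₄.
x₁ and x₄ share exactly the 2 values {orange, purple}; by pigeonhole those values go to them, so strike orange, purple from x₂, x₅.
Determined: x₃=teal, x₆=black. The other variables each still have more than one consistent value. That makes 2.

2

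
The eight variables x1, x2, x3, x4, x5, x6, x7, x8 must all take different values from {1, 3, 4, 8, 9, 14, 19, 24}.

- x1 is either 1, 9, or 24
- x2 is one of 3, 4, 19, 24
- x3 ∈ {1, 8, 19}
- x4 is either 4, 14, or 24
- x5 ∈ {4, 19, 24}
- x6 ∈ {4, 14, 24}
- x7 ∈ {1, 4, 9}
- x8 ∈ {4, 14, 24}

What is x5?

19

Among the 8 variables, 3 fits only x2 (and all 8 values in {1, 3, 4, 8, 9, 14, 19, 24} must be used), so x2 = 3.
The 7 still-open variables draw from only 7 values {1, 4, 8, 9, 14, 19, 24}, so each is used; only x3 can be 8, hence x3 = 8.
The 6 still-open variables draw from only 6 values {1, 4, 9, 14, 19, 24}, so each is used; only x5 can be 19, hence x5 = 19.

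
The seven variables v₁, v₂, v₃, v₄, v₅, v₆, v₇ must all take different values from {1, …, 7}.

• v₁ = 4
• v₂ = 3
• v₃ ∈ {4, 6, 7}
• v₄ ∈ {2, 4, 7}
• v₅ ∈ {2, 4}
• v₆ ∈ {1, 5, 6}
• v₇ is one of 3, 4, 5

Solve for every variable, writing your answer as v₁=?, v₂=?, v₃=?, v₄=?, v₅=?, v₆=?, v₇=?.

v₁'s domain is down to {4}, so v₁ = 4. Eliminate 4 elsewhere: v₃, v₄, v₅, v₇.
v₂ must be 3 (only option left). Eliminate 3 elsewhere: v₇.
v₅'s domain is down to {2}, so v₅ = 2. Remove 2 from v₄.
v₇ must be 5 (only option left). So v₆ can't be 5.
v₄'s domain is down to {7}, so v₄ = 7. So v₃ can't be 7.
v₃ must be 6 (only option left). Strike 6 from v₆.
That leaves v₆ = 1.

v₁=4, v₂=3, v₃=6, v₄=7, v₅=2, v₆=1, v₇=5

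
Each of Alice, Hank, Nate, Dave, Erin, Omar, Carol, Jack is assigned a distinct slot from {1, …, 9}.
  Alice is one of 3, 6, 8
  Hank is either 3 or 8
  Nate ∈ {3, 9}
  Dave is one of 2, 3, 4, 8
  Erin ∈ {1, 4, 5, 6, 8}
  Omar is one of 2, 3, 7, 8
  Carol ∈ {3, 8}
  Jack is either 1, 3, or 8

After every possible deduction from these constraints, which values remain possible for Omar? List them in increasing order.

The 2 variables Hank and Carol are confined to {3, 8}, which locks those values in; drop them from Alice, Nate, Dave, Erin, Omar, Jack.
Alice's domain is down to {6}, so Alice = 6. Strike 6 from Erin.
Nate must be 9 (only option left).
Jack's domain is down to {1}, so Jack = 1. Remove 1 from Erin.
No further eliminations apply; Omar can still be any of 2, 7.

2, 7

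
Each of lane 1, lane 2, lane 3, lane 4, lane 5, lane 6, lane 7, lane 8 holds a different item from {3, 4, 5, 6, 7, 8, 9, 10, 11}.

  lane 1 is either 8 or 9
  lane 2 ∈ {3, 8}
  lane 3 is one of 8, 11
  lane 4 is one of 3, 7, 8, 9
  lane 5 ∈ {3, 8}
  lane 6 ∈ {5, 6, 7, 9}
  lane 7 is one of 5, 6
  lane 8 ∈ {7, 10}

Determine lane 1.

9

Among the 8 variables, 10 fits only lane 8 (and all 8 values in {3, 5, 6, 7, 8, 9, 10, 11} must be used), so lane 8 = 10.
Among the 7 still-open variables, 11 fits only lane 3 (and all 7 values in {3, 5, 6, 7, 8, 9, 11} must be used), so lane 3 = 11.
The 2 variables lane 2 and lane 5 are confined to {3, 8}, which locks those values in; drop them from lane 1, lane 4.
So lane 1 = 9.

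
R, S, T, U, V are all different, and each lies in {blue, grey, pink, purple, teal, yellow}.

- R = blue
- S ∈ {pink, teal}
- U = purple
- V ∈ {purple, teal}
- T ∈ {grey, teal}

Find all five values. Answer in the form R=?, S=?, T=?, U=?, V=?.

R=blue, S=pink, T=grey, U=purple, V=teal

R must be blue (only option left).
U's domain is down to {purple}, so U = purple. Remove purple from V.
V must be teal (only option left). Remove teal from S, T.
S must be pink (only option left).
T must be grey (only option left).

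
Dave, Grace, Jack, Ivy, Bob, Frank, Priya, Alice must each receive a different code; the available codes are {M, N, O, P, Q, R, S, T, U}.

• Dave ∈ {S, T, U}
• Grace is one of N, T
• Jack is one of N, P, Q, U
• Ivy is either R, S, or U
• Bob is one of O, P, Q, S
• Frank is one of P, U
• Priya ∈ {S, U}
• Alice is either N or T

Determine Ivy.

The 8 variables together cover exactly {N, O, P, Q, R, S, T, U} — 8 values for 8 variables — and O appears only in Bob's list, so Bob = O.
Among the 7 still-open variables, Q fits only Jack (and all 7 values in {N, P, Q, R, S, T, U} must be used), so Jack = Q.
The 6 still-open variables together cover exactly {N, P, R, S, T, U} — 6 values for 6 variables — and P appears only in Frank's list, so Frank = P.
The 5 still-open variables together cover exactly {N, R, S, T, U} — 5 values for 5 variables — and R appears only in Ivy's list, so Ivy = R.

R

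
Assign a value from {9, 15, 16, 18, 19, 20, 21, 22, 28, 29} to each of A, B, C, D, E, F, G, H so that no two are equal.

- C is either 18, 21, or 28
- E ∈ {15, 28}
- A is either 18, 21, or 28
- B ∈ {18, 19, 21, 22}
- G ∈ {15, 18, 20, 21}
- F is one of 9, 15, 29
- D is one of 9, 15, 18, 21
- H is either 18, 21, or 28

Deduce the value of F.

The 3 variables A, C, H are confined to {18, 21, 28}, which locks those values in; drop them from B, D, E, G.
E's domain is down to {15}, so E = 15. Eliminate 15 elsewhere: D, F, G.
That leaves G = 20.
D has just one choice, so D = 9. So F can't be 9.
So F = 29.

29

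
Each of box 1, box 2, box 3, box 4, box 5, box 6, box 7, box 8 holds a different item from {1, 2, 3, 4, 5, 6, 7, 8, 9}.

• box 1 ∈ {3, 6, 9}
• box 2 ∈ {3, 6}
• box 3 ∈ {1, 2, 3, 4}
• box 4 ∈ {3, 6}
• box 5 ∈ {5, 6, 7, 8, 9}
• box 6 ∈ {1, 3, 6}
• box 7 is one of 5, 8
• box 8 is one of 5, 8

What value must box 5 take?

7

box 2 and box 4 share exactly the 2 values {3, 6}; by pigeonhole those values go to them, so strike 3, 6 from box 1, box 3, box 5, box 6.
box 1 must be 9 (only option left). Remove 9 from box 5.
That leaves box 6 = 1. Remove 1 from box 3.
The 2 variables box 7 and box 8 are confined to {5, 8}, which locks those values in; drop them from box 5.
So box 5 = 7.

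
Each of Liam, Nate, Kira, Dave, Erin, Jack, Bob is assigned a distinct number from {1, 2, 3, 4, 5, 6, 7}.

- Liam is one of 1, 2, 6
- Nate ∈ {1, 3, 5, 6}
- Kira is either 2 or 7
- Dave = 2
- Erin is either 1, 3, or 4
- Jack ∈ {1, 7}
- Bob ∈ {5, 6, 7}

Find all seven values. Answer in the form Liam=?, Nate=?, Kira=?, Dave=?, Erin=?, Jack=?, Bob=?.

Dave must be 2 (only option left). Remove 2 from Liam, Kira.
That leaves Kira = 7. So Jack, Bob can't be 7.
Jack must be 1 (only option left). Eliminate 1 elsewhere: Liam, Nate, Erin.
Liam has just one choice, so Liam = 6. Remove 6 from Nate, Bob.
Bob must be 5 (only option left). Remove 5 from Nate.
Nate has just one choice, so Nate = 3. Eliminate 3 elsewhere: Erin.
That leaves Erin = 4.

Liam=6, Nate=3, Kira=7, Dave=2, Erin=4, Jack=1, Bob=5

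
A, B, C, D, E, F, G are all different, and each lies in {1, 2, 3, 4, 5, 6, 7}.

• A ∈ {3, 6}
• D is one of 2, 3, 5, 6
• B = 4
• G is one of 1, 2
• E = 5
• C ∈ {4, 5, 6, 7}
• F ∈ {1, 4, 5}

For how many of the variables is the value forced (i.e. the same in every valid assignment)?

B has just one choice, so B = 4. Remove 4 from C, F.
E's domain is down to {5}, so E = 5. Strike 5 from C, D, F.
F must be 1 (only option left). So G can't be 1.
That leaves G = 2. Eliminate 2 elsewhere: D.
The 3 still-open variables draw from only 3 values {3, 6, 7}, so each is used; only C can be 7, hence C = 7.
Determined: B=4, C=7, E=5, F=1, G=2. The other variables each still have more than one consistent value. That makes 5.

5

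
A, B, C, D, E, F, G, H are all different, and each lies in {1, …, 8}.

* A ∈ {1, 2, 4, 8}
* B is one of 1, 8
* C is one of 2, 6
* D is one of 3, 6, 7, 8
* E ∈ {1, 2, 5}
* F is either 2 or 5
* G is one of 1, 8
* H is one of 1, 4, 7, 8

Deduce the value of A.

4

The 8 variables together cover exactly {1, 2, 3, 4, 5, 6, 7, 8} — 8 values for 8 variables — and 3 appears only in D's list, so D = 3.
Among the 7 still-open variables, 6 fits only C (and all 7 values in {1, 2, 4, 5, 6, 7, 8} must be used), so C = 6.
The 6 still-open variables together cover exactly {1, 2, 4, 5, 7, 8} — 6 values for 6 variables — and 7 appears only in H's list, so H = 7.
The 5 still-open variables draw from only 5 values {1, 2, 4, 5, 8}, so each is used; only A can be 4, hence A = 4.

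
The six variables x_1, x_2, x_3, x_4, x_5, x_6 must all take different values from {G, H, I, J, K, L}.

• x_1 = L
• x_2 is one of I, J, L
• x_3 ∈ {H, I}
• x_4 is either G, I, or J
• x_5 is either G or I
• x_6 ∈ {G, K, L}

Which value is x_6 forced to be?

x_1's domain is down to {L}, so x_1 = L. Eliminate L elsewhere: x_2, x_6.
The 5 still-open variables draw from only 5 values {G, H, I, J, K}, so each is used; only x_3 can be H, hence x_3 = H.
The 4 still-open variables together cover exactly {G, I, J, K} — 4 values for 4 variables — and K appears only in x_6's list, so x_6 = K.

K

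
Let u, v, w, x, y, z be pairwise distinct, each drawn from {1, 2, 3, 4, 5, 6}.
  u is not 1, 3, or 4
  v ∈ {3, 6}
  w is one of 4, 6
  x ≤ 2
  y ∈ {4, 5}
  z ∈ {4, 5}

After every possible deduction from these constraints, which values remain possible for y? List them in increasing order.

Among the 6 variables, 1 fits only x (and all 6 values in {1, 2, 3, 4, 5, 6} must be used), so x = 1.
The 5 still-open variables together cover exactly {2, 3, 4, 5, 6} — 5 values for 5 variables — and 2 appears only in u's list, so u = 2.
The 4 still-open variables together cover exactly {3, 4, 5, 6} — 4 values for 4 variables — and 3 appears only in v's list, so v = 3.
The 3 still-open variables together cover exactly {4, 5, 6} — 3 values for 3 variables — and 6 appears only in w's list, so w = 6.
No further eliminations apply; y can still be any of 4, 5.

4, 5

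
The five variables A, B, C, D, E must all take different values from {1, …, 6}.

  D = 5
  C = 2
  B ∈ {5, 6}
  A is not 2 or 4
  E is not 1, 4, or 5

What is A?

1

C has just one choice, so C = 2. Eliminate 2 elsewhere: E.
D must be 5 (only option left). Eliminate 5 elsewhere: A, B.
B must be 6 (only option left). So A, E can't be 6.
E must be 3 (only option left). Strike 3 from A.
So A = 1.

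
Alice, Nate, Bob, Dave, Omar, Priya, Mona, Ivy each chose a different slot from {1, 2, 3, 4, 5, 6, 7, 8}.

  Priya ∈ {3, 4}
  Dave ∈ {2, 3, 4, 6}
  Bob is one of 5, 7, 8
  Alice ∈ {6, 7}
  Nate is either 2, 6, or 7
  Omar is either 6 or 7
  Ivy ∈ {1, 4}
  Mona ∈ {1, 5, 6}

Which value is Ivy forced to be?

1

The 8 variables together cover exactly {1, 2, 3, 4, 5, 6, 7, 8} — 8 values for 8 variables — and 8 appears only in Bob's list, so Bob = 8.
Among the 7 still-open variables, 5 fits only Mona (and all 7 values in {1, 2, 3, 4, 5, 6, 7} must be used), so Mona = 5.
The 6 still-open variables together cover exactly {1, 2, 3, 4, 6, 7} — 6 values for 6 variables — and 1 appears only in Ivy's list, so Ivy = 1.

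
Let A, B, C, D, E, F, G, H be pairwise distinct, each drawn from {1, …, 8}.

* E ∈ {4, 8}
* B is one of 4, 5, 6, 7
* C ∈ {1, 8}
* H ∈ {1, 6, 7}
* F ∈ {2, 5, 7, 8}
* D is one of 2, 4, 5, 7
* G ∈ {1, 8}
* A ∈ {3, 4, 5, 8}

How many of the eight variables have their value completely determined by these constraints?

2

Among the 8 variables, 3 fits only A (and all 8 values in {1, 2, 3, 4, 5, 6, 7, 8} must be used), so A = 3.
C and G between them cover only {1, 8} — a naked pair. Remove those values from E, F, H.
That leaves E = 4. So B, D can't be 4.
Determined: A=3, E=4. The other variables each still have more than one consistent value. That makes 2.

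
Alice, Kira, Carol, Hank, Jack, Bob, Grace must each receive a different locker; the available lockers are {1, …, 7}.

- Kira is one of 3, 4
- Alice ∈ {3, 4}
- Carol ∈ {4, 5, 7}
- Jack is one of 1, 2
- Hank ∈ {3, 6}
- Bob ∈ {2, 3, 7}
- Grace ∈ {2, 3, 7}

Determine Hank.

6

The 7 variables draw from only 7 values {1, 2, 3, 4, 5, 6, 7}, so each is used; only Jack can be 1, hence Jack = 1.
The 6 still-open variables draw from only 6 values {2, 3, 4, 5, 6, 7}, so each is used; only Carol can be 5, hence Carol = 5.
Among the 5 still-open variables, 6 fits only Hank (and all 5 values in {2, 3, 4, 6, 7} must be used), so Hank = 6.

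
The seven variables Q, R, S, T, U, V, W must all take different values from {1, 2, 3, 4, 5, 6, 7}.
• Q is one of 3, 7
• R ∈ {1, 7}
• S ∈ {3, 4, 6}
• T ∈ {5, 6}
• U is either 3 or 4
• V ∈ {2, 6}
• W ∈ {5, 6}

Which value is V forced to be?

2

The 7 variables draw from only 7 values {1, 2, 3, 4, 5, 6, 7}, so each is used; only R can be 1, hence R = 1.
The 6 still-open variables together cover exactly {2, 3, 4, 5, 6, 7} — 6 values for 6 variables — and 2 appears only in V's list, so V = 2.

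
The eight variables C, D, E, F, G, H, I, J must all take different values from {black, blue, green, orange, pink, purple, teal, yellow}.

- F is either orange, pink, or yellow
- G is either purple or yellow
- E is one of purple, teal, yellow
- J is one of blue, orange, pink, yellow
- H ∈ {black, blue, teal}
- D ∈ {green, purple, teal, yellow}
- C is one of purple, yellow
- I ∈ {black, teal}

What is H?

The 8 variables draw from only 8 values {black, blue, green, orange, pink, purple, teal, yellow}, so each is used; only D can be green, hence D = green.
The 2 variables C and G are confined to {purple, yellow}, which locks those values in; drop them from E, F, J.
That leaves E = teal. Remove teal from H, I.
I must be black (only option left). So H can't be black.
So H = blue.

blue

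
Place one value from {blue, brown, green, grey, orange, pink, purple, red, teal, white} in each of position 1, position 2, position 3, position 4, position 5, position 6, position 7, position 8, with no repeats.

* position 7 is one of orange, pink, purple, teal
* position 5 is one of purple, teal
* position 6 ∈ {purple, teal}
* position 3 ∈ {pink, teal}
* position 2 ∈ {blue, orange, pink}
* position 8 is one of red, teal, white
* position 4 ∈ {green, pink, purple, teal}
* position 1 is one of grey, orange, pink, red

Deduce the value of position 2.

blue

position 5 and position 6 share exactly the 2 values {purple, teal}; by pigeonhole those values go to them, so strike purple, teal from position 3, position 4, position 7, position 8.
That leaves position 3 = pink. Remove pink from position 1, position 2, position 4, position 7.
position 4's domain is down to {green}, so position 4 = green.
position 7 must be orange (only option left). Remove orange from position 1, position 2.
So position 2 = blue.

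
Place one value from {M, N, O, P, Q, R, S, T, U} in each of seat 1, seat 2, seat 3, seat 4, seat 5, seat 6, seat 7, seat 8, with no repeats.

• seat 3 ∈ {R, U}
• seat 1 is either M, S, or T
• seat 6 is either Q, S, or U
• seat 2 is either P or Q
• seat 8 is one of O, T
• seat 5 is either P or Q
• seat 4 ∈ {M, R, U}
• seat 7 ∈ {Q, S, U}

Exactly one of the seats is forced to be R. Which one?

seat 3

The 8 variables together cover exactly {M, O, P, Q, R, S, T, U} — 8 values for 8 variables — and O appears only in seat 8's list, so seat 8 = O.
The 7 still-open variables together cover exactly {M, P, Q, R, S, T, U} — 7 values for 7 variables — and T appears only in seat 1's list, so seat 1 = T.
The 6 still-open variables together cover exactly {M, P, Q, R, S, U} — 6 values for 6 variables — and M appears only in seat 4's list, so seat 4 = M.
The 5 still-open variables together cover exactly {P, Q, R, S, U} — 5 values for 5 variables — and R appears only in seat 3's list, so seat 3 = R.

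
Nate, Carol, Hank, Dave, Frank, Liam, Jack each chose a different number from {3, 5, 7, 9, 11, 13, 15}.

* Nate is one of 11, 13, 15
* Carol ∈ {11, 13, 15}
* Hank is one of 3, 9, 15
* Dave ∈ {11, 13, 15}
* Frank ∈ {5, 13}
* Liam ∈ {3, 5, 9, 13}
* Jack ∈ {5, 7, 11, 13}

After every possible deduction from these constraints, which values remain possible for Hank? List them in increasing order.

Among the 7 variables, 7 fits only Jack (and all 7 values in {3, 5, 7, 9, 11, 13, 15} must be used), so Jack = 7.
Nate, Carol, Dave share exactly the 3 values {11, 13, 15}; by pigeonhole those values go to them, so strike 11, 13, 15 from Hank, Frank, Liam.
Frank's domain is down to {5}, so Frank = 5. So Liam can't be 5.
No further eliminations apply; Hank can still be any of 3, 9.

3, 9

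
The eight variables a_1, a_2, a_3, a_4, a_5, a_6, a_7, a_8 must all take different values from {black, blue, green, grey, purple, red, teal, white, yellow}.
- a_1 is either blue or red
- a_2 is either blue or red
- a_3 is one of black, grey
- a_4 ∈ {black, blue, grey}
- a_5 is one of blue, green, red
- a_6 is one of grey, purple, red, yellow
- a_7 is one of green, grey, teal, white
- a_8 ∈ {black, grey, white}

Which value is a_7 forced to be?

a_1 and a_2 between them cover only {blue, red} — a naked pair. Remove those values from a_4, a_5, a_6.
a_5 must be green (only option left). Eliminate green elsewhere: a_7.
a_3 and a_4 between them cover only {black, grey} — a naked pair. Remove those values from a_6, a_7, a_8.
a_8's domain is down to {white}, so a_8 = white. Strike white from a_7.
So a_7 = teal.

teal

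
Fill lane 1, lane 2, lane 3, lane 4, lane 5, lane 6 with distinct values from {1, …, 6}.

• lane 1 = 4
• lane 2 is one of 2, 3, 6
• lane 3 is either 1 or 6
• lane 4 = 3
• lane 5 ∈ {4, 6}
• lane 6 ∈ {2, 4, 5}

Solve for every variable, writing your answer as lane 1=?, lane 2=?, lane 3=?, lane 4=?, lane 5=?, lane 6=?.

lane 1=4, lane 2=2, lane 3=1, lane 4=3, lane 5=6, lane 6=5

lane 1 must be 4 (only option left). Eliminate 4 elsewhere: lane 5, lane 6.
That leaves lane 4 = 3. So lane 2 can't be 3.
lane 5's domain is down to {6}, so lane 5 = 6. Eliminate 6 elsewhere: lane 2, lane 3.
lane 2 has just one choice, so lane 2 = 2. Remove 2 from lane 6.
lane 3's domain is down to {1}, so lane 3 = 1.
lane 6 has just one choice, so lane 6 = 5.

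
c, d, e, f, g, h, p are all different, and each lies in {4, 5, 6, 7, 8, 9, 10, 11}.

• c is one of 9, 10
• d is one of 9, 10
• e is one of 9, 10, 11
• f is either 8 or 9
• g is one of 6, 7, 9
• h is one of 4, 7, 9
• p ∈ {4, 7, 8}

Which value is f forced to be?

8

The 7 variables together cover exactly {4, 6, 7, 8, 9, 10, 11} — 7 values for 7 variables — and 6 appears only in g's list, so g = 6.
The 6 still-open variables draw from only 6 values {4, 7, 8, 9, 10, 11}, so each is used; only e can be 11, hence e = 11.
The 2 variables c and d are confined to {9, 10}, which locks those values in; drop them from f, h.
So f = 8.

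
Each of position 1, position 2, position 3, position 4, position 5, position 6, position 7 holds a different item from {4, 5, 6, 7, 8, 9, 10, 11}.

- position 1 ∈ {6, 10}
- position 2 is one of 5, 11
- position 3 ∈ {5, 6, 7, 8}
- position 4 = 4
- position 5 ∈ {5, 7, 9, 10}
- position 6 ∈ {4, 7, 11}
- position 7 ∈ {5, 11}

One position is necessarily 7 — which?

position 4 has just one choice, so position 4 = 4. Eliminate 4 elsewhere: position 6.
position 2 and position 7 share exactly the 2 values {5, 11}; by pigeonhole those values go to them, so strike 5, 11 from position 3, position 5, position 6.

position 6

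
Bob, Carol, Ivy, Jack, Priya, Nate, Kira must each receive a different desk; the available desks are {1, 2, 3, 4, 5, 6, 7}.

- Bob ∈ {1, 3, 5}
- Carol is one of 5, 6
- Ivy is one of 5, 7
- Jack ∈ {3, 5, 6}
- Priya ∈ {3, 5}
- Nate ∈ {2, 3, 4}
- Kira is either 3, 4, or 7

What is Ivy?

Among the 7 variables, 1 fits only Bob (and all 7 values in {1, 2, 3, 4, 5, 6, 7} must be used), so Bob = 1.
Among the 6 still-open variables, 2 fits only Nate (and all 6 values in {2, 3, 4, 5, 6, 7} must be used), so Nate = 2.
Among the 5 still-open variables, 4 fits only Kira (and all 5 values in {3, 4, 5, 6, 7} must be used), so Kira = 4.
The 4 still-open variables draw from only 4 values {3, 5, 6, 7}, so each is used; only Ivy can be 7, hence Ivy = 7.

7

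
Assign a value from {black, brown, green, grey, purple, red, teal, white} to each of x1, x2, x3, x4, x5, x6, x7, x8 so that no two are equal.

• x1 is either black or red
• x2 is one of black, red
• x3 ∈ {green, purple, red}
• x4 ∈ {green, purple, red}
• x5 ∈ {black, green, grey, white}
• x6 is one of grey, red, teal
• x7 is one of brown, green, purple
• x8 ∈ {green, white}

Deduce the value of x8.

white

The 8 variables draw from only 8 values {black, brown, green, grey, purple, red, teal, white}, so each is used; only x7 can be brown, hence x7 = brown.
Among the 7 still-open variables, teal fits only x6 (and all 7 values in {black, green, grey, purple, red, teal, white} must be used), so x6 = teal.
The 6 still-open variables together cover exactly {black, green, grey, purple, red, white} — 6 values for 6 variables — and grey appears only in x5's list, so x5 = grey.
Among the 5 still-open variables, white fits only x8 (and all 5 values in {black, green, purple, red, white} must be used), so x8 = white.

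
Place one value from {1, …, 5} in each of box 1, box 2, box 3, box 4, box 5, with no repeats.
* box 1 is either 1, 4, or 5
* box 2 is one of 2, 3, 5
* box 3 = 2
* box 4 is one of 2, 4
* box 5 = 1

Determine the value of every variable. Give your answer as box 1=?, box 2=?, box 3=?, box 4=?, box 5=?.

box 1=5, box 2=3, box 3=2, box 4=4, box 5=1

box 3 has just one choice, so box 3 = 2. Strike 2 from box 2, box 4.
box 4 must be 4 (only option left). Strike 4 from box 1.
box 5 must be 1 (only option left). Remove 1 from box 1.
box 1's domain is down to {5}, so box 1 = 5. Strike 5 from box 2.
box 2 has just one choice, so box 2 = 3.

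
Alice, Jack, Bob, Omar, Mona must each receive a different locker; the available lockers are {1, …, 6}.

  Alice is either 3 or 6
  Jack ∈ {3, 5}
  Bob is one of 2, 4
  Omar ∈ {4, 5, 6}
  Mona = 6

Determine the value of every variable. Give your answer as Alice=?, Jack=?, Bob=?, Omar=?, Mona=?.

Alice=3, Jack=5, Bob=2, Omar=4, Mona=6

Mona's domain is down to {6}, so Mona = 6. Eliminate 6 elsewhere: Alice, Omar.
Alice's domain is down to {3}, so Alice = 3. Eliminate 3 elsewhere: Jack.
Jack must be 5 (only option left). Strike 5 from Omar.
That leaves Omar = 4. Eliminate 4 elsewhere: Bob.
Bob must be 2 (only option left).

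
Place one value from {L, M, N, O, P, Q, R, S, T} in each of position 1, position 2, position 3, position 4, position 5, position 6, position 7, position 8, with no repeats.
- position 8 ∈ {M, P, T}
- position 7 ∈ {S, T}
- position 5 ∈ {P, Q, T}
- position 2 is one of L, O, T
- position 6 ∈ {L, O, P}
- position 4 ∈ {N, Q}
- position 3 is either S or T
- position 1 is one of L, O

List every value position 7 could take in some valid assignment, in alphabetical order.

S, T

The 8 variables draw from only 8 values {L, M, N, O, P, Q, S, T}, so each is used; only position 8 can be M, hence position 8 = M.
The 7 still-open variables draw from only 7 values {L, N, O, P, Q, S, T}, so each is used; only position 4 can be N, hence position 4 = N.
The 6 still-open variables together cover exactly {L, O, P, Q, S, T} — 6 values for 6 variables — and Q appears only in position 5's list, so position 5 = Q.
Among the 5 still-open variables, P fits only position 6 (and all 5 values in {L, O, P, S, T} must be used), so position 6 = P.
position 3 and position 7 share exactly the 2 values {S, T}; by pigeonhole those values go to them, so strike S, T from position 2.
No further eliminations apply; position 7 can still be any of S, T.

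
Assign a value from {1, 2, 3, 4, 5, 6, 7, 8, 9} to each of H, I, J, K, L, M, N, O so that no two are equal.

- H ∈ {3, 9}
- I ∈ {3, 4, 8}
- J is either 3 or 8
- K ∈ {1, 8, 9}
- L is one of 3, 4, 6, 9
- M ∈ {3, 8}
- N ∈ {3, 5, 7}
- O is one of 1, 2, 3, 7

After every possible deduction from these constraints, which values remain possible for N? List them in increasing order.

5, 7

J and M share exactly the 2 values {3, 8}; by pigeonhole those values go to them, so strike 3, 8 from H, I, K, L, N, O.
H has just one choice, so H = 9. Remove 9 from K, L.
That leaves I = 4. Eliminate 4 elsewhere: L.
That leaves K = 1. So O can't be 1.
That leaves L = 6.
No further eliminations apply; N can still be any of 5, 7.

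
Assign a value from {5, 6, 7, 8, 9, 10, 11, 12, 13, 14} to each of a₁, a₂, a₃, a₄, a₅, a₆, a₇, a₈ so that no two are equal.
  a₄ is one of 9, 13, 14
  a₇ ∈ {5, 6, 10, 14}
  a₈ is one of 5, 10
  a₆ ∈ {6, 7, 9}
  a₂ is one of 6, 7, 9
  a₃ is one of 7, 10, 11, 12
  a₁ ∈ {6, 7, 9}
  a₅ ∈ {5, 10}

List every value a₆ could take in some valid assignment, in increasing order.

6, 7, 9

The 2 variables a₅ and a₈ are confined to {5, 10}, which locks those values in; drop them from a₃, a₇.
a₁, a₂, a₆ between them cover only {6, 7, 9} — a naked triple. Remove those values from a₃, a₄, a₇.
a₇ has just one choice, so a₇ = 14. Eliminate 14 elsewhere: a₄.
a₄ has just one choice, so a₄ = 13.
No further eliminations apply; a₆ can still be any of 6, 7, 9.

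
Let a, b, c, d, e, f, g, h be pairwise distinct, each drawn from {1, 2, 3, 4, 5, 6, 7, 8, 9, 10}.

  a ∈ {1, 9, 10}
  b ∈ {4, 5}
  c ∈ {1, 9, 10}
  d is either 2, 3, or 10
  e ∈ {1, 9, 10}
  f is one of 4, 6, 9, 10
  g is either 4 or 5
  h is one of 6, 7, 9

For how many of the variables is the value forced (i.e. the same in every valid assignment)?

2

b and g between them cover only {4, 5} — a naked pair. Remove those values from f.
a, c, e between them cover only {1, 9, 10} — a naked triple. Remove those values from d, f, h.
f must be 6 (only option left). Strike 6 from h.
h's domain is down to {7}, so h = 7.
Determined: f=6, h=7. The other variables each still have more than one consistent value. That makes 2.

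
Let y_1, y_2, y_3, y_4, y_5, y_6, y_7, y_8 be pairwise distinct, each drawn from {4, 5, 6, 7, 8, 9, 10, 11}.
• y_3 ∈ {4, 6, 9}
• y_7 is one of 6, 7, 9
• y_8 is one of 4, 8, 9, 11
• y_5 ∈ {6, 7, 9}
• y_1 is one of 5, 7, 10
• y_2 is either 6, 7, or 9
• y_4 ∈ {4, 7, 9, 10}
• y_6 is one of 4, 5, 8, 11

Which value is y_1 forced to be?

The 3 variables y_2, y_5, y_7 are confined to {6, 7, 9}, which locks those values in; drop them from y_1, y_3, y_4, y_8.
That leaves y_3 = 4. Remove 4 from y_4, y_6, y_8.
y_4 must be 10 (only option left). Strike 10 from y_1.
So y_1 = 5.

5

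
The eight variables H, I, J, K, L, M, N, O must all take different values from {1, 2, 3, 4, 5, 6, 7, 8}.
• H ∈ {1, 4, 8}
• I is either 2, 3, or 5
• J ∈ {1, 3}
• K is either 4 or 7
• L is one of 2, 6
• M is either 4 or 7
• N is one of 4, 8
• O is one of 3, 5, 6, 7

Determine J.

3

K and M share exactly the 2 values {4, 7}; by pigeonhole those values go to them, so strike 4, 7 from H, N, O.
N has just one choice, so N = 8. Remove 8 from H.
H must be 1 (only option left). So J can't be 1.
So J = 3.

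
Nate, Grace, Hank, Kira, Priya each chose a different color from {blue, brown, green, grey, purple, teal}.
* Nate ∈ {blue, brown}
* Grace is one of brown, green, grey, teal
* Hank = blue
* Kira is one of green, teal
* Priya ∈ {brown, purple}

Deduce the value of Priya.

purple

Hank must be blue (only option left). Strike blue from Nate.
Nate's domain is down to {brown}, so Nate = brown. So Grace, Priya can't be brown.
So Priya = purple.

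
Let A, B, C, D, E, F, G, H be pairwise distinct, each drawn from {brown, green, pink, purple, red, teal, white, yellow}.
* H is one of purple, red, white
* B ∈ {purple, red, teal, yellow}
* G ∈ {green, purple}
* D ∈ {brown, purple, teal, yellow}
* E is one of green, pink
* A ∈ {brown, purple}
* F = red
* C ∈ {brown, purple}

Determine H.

F's domain is down to {red}, so F = red. Strike red from B, H.
The 7 still-open variables draw from only 7 values {brown, green, pink, purple, teal, white, yellow}, so each is used; only E can be pink, hence E = pink.
The 6 still-open variables together cover exactly {brown, green, purple, teal, white, yellow} — 6 values for 6 variables — and green appears only in G's list, so G = green.
Among the 5 still-open variables, white fits only H (and all 5 values in {brown, purple, teal, white, yellow} must be used), so H = white.

white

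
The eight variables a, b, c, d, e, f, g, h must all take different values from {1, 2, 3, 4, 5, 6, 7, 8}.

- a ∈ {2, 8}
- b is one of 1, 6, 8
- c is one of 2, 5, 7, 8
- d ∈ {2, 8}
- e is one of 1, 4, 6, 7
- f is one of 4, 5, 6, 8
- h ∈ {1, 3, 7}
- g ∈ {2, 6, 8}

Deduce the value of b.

The 8 variables together cover exactly {1, 2, 3, 4, 5, 6, 7, 8} — 8 values for 8 variables — and 3 appears only in h's list, so h = 3.
a and d share exactly the 2 values {2, 8}; by pigeonhole those values go to them, so strike 2, 8 from b, c, f, g.
g has just one choice, so g = 6. Remove 6 from b, e, f.
So b = 1.

1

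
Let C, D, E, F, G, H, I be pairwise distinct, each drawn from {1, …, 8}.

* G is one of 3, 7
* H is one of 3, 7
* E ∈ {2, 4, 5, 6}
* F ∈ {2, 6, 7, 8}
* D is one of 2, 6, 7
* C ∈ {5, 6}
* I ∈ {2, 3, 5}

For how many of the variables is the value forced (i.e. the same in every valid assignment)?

2

The 7 variables together cover exactly {2, 3, 4, 5, 6, 7, 8} — 7 values for 7 variables — and 4 appears only in E's list, so E = 4.
The 6 still-open variables together cover exactly {2, 3, 5, 6, 7, 8} — 6 values for 6 variables — and 8 appears only in F's list, so F = 8.
G and H between them cover only {3, 7} — a naked pair. Remove those values from D, I.
Determined: E=4, F=8. The other variables each still have more than one consistent value. That makes 2.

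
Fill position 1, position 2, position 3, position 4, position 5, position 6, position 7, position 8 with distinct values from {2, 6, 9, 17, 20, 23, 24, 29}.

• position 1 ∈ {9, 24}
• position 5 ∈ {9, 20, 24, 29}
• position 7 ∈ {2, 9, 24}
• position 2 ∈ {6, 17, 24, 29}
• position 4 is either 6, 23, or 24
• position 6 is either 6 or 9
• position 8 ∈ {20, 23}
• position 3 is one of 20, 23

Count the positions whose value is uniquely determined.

The 8 variables together cover exactly {2, 6, 9, 17, 20, 23, 24, 29} — 8 values for 8 variables — and 2 appears only in position 7's list, so position 7 = 2.
The 7 still-open variables draw from only 7 values {6, 9, 17, 20, 23, 24, 29}, so each is used; only position 2 can be 17, hence position 2 = 17.
Among the 6 still-open variables, 29 fits only position 5 (and all 6 values in {6, 9, 20, 23, 24, 29} must be used), so position 5 = 29.
position 3 and position 8 share exactly the 2 values {20, 23}; by pigeonhole those values go to them, so strike 20, 23 from position 4.
Determined: position 2=17, position 5=29, position 7=2. The other positions each still have more than one consistent value. That makes 3.

3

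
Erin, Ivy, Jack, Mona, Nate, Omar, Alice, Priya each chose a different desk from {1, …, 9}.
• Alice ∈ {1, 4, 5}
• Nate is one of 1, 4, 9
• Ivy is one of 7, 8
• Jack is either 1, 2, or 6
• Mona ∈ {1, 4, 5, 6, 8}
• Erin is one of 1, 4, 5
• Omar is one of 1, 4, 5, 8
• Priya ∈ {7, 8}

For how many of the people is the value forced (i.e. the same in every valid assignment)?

Among the 8 variables, 2 fits only Jack (and all 8 values in {1, 2, 4, 5, 6, 7, 8, 9} must be used), so Jack = 2.
The 7 still-open variables together cover exactly {1, 4, 5, 6, 7, 8, 9} — 7 values for 7 variables — and 6 appears only in Mona's list, so Mona = 6.
The 6 still-open variables together cover exactly {1, 4, 5, 7, 8, 9} — 6 values for 6 variables — and 9 appears only in Nate's list, so Nate = 9.
Ivy and Priya share exactly the 2 values {7, 8}; by pigeonhole those values go to them, so strike 7, 8 from Omar.
Determined: Jack=2, Mona=6, Nate=9. The other people each still have more than one consistent value. That makes 3.

3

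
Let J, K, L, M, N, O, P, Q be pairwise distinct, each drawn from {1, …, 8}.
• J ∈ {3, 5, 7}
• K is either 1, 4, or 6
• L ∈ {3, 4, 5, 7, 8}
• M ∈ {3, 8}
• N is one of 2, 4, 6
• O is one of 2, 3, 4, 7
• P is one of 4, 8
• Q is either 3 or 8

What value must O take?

2

The 8 variables draw from only 8 values {1, 2, 3, 4, 5, 6, 7, 8}, so each is used; only K can be 1, hence K = 1.
The 7 still-open variables draw from only 7 values {2, 3, 4, 5, 6, 7, 8}, so each is used; only N can be 6, hence N = 6.
The 6 still-open variables draw from only 6 values {2, 3, 4, 5, 7, 8}, so each is used; only O can be 2, hence O = 2.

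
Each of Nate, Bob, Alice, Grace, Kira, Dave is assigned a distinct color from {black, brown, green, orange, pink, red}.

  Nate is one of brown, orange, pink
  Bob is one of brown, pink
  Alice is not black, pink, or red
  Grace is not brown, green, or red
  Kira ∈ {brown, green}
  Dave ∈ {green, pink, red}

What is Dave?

red

The 6 variables together cover exactly {black, brown, green, orange, pink, red} — 6 values for 6 variables — and black appears only in Grace's list, so Grace = black.
Among the 5 still-open variables, red fits only Dave (and all 5 values in {brown, green, orange, pink, red} must be used), so Dave = red.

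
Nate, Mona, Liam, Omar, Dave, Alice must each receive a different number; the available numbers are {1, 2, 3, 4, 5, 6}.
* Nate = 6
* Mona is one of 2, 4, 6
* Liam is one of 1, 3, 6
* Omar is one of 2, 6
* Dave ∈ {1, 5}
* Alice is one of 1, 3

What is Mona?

Nate has just one choice, so Nate = 6. Eliminate 6 elsewhere: Mona, Liam, Omar.
Omar must be 2 (only option left). Strike 2 from Mona.
So Mona = 4.

4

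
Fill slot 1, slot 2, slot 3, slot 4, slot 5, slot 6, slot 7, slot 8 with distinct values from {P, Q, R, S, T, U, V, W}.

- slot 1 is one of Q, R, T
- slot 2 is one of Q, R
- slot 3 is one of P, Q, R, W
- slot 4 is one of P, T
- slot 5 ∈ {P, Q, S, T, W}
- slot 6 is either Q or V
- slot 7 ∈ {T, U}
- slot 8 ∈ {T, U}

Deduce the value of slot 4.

Among the 8 variables, S fits only slot 5 (and all 8 values in {P, Q, R, S, T, U, V, W} must be used), so slot 5 = S.
The 7 still-open variables together cover exactly {P, Q, R, T, U, V, W} — 7 values for 7 variables — and V appears only in slot 6's list, so slot 6 = V.
The 6 still-open variables draw from only 6 values {P, Q, R, T, U, W}, so each is used; only slot 3 can be W, hence slot 3 = W.
The 5 still-open variables draw from only 5 values {P, Q, R, T, U}, so each is used; only slot 4 can be P, hence slot 4 = P.

P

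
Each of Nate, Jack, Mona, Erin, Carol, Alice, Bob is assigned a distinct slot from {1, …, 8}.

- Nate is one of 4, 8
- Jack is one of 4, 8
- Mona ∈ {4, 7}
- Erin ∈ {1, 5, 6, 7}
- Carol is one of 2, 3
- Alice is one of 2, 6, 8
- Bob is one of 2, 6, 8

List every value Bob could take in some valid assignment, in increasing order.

2, 6

The 2 variables Nate and Jack are confined to {4, 8}, which locks those values in; drop them from Mona, Alice, Bob.
Mona's domain is down to {7}, so Mona = 7. Strike 7 from Erin.
Alice and Bob between them cover only {2, 6} — a naked pair. Remove those values from Erin, Carol.
Carol must be 3 (only option left).
No further eliminations apply; Bob can still be any of 2, 6.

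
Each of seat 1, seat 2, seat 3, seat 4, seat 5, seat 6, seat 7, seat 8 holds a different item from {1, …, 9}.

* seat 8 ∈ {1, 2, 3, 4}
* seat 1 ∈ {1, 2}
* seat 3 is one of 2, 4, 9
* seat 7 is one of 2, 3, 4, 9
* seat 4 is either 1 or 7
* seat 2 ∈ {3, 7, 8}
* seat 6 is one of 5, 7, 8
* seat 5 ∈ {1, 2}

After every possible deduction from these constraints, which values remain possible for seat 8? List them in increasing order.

The 8 variables draw from only 8 values {1, 2, 3, 4, 5, 7, 8, 9}, so each is used; only seat 6 can be 5, hence seat 6 = 5.
The 7 still-open variables together cover exactly {1, 2, 3, 4, 7, 8, 9} — 7 values for 7 variables — and 8 appears only in seat 2's list, so seat 2 = 8.
The 6 still-open variables draw from only 6 values {1, 2, 3, 4, 7, 9}, so each is used; only seat 4 can be 7, hence seat 4 = 7.
The 2 variables seat 1 and seat 5 are confined to {1, 2}, which locks those values in; drop them from seat 3, seat 7, seat 8.
No further eliminations apply; seat 8 can still be any of 3, 4.

3, 4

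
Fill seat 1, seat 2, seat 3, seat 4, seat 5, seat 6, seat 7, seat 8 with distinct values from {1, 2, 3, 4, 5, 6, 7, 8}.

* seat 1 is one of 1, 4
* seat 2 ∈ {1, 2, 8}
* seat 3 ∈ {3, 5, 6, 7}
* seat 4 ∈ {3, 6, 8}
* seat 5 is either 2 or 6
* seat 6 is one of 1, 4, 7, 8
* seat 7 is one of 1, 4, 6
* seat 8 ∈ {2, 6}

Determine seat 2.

The 8 variables together cover exactly {1, 2, 3, 4, 5, 6, 7, 8} — 8 values for 8 variables — and 5 appears only in seat 3's list, so seat 3 = 5.
Among the 7 still-open variables, 3 fits only seat 4 (and all 7 values in {1, 2, 3, 4, 6, 7, 8} must be used), so seat 4 = 3.
Among the 6 still-open variables, 7 fits only seat 6 (and all 6 values in {1, 2, 4, 6, 7, 8} must be used), so seat 6 = 7.
The 5 still-open variables together cover exactly {1, 2, 4, 6, 8} — 5 values for 5 variables — and 8 appears only in seat 2's list, so seat 2 = 8.

8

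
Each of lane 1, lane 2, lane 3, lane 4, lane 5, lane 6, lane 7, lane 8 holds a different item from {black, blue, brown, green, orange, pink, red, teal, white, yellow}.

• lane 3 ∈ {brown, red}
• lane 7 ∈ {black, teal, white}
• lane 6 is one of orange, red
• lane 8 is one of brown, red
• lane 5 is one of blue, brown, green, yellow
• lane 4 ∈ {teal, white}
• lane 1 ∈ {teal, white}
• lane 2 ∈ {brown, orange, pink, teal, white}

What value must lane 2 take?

lane 1 and lane 4 share exactly the 2 values {teal, white}; by pigeonhole those values go to them, so strike teal, white from lane 2, lane 7.
lane 7 has just one choice, so lane 7 = black.
The 2 variables lane 3 and lane 8 are confined to {brown, red}, which locks those values in; drop them from lane 2, lane 5, lane 6.
lane 6 must be orange (only option left). Remove orange from lane 2.
So lane 2 = pink.

pink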